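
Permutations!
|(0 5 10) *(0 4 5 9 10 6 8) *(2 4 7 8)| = 20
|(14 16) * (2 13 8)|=6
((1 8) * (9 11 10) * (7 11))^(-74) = ((1 8)(7 11 10 9))^(-74) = (7 10)(9 11)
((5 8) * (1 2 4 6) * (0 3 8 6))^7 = (0 4 2 1 6 5 8 3)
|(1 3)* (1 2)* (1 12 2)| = |(1 3)(2 12)| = 2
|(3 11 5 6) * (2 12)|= |(2 12)(3 11 5 6)|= 4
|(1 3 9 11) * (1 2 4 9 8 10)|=4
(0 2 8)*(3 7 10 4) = (0 2 8)(3 7 10 4) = [2, 1, 8, 7, 3, 5, 6, 10, 0, 9, 4]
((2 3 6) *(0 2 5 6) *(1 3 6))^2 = ((0 2 6 5 1 3))^2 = (0 6 1)(2 5 3)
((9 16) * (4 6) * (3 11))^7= ((3 11)(4 6)(9 16))^7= (3 11)(4 6)(9 16)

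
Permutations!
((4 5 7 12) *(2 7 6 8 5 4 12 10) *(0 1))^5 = ((12)(0 1)(2 7 10)(5 6 8))^5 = (12)(0 1)(2 10 7)(5 8 6)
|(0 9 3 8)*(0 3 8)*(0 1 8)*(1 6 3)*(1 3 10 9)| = 7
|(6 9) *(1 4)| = |(1 4)(6 9)| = 2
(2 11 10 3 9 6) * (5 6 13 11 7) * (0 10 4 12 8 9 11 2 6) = [10, 1, 7, 11, 12, 0, 6, 5, 9, 13, 3, 4, 8, 2] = (0 10 3 11 4 12 8 9 13 2 7 5)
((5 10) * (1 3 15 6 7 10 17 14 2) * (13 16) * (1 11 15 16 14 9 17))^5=((1 3 16 13 14 2 11 15 6 7 10 5)(9 17))^5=(1 2 10 13 6 3 11 5 14 7 16 15)(9 17)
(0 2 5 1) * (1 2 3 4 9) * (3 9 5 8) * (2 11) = (0 9 1)(2 8 3 4 5 11) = [9, 0, 8, 4, 5, 11, 6, 7, 3, 1, 10, 2]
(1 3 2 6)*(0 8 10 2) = (0 8 10 2 6 1 3) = [8, 3, 6, 0, 4, 5, 1, 7, 10, 9, 2]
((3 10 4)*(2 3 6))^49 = (2 6 4 10 3)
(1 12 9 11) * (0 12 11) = (0 12 9)(1 11) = [12, 11, 2, 3, 4, 5, 6, 7, 8, 0, 10, 1, 9]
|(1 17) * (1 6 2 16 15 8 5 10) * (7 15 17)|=|(1 7 15 8 5 10)(2 16 17 6)|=12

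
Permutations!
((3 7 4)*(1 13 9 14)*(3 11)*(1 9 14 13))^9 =(14)(3 7 4 11)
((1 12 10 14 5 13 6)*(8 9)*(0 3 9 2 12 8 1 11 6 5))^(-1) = ((0 3 9 1 8 2 12 10 14)(5 13)(6 11))^(-1) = (0 14 10 12 2 8 1 9 3)(5 13)(6 11)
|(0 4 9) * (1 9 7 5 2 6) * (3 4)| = |(0 3 4 7 5 2 6 1 9)| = 9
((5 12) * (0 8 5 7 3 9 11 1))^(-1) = (0 1 11 9 3 7 12 5 8)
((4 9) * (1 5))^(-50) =((1 5)(4 9))^(-50) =(9)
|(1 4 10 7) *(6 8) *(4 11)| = |(1 11 4 10 7)(6 8)| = 10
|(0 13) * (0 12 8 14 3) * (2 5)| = |(0 13 12 8 14 3)(2 5)| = 6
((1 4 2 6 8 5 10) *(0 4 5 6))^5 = ((0 4 2)(1 5 10)(6 8))^5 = (0 2 4)(1 10 5)(6 8)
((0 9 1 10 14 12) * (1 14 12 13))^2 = ((0 9 14 13 1 10 12))^2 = (0 14 1 12 9 13 10)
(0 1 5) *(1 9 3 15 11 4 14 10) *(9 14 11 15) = (15)(0 14 10 1 5)(3 9)(4 11) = [14, 5, 2, 9, 11, 0, 6, 7, 8, 3, 1, 4, 12, 13, 10, 15]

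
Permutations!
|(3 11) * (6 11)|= 3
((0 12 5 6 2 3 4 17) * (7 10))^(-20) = (0 2)(3 12)(4 5)(6 17)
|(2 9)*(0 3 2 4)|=5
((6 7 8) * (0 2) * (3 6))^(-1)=((0 2)(3 6 7 8))^(-1)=(0 2)(3 8 7 6)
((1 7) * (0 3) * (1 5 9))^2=(1 5)(7 9)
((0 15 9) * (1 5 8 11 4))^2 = ((0 15 9)(1 5 8 11 4))^2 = (0 9 15)(1 8 4 5 11)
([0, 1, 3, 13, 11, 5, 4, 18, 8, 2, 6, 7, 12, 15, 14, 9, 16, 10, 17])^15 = (4 11 7 18 17 10 6)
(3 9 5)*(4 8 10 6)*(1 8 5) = (1 8 10 6 4 5 3 9) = [0, 8, 2, 9, 5, 3, 4, 7, 10, 1, 6]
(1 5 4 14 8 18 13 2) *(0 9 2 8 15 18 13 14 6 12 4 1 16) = (0 9 2 16)(1 5)(4 6 12)(8 13)(14 15 18) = [9, 5, 16, 3, 6, 1, 12, 7, 13, 2, 10, 11, 4, 8, 15, 18, 0, 17, 14]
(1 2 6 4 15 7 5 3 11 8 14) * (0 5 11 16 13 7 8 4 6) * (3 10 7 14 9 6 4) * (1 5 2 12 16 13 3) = (0 2)(1 12 16 3 13 14 5 10 7 11)(4 15 8 9 6) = [2, 12, 0, 13, 15, 10, 4, 11, 9, 6, 7, 1, 16, 14, 5, 8, 3]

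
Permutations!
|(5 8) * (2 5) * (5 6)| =4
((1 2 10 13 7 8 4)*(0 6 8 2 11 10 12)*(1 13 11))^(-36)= ((0 6 8 4 13 7 2 12)(10 11))^(-36)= (0 13)(2 8)(4 12)(6 7)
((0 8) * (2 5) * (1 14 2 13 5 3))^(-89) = ((0 8)(1 14 2 3)(5 13))^(-89) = (0 8)(1 3 2 14)(5 13)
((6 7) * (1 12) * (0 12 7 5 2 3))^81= (0 12 1 7 6 5 2 3)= ((0 12 1 7 6 5 2 3))^81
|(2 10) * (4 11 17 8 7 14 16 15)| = |(2 10)(4 11 17 8 7 14 16 15)| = 8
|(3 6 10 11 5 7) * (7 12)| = 7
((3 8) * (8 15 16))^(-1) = (3 8 16 15)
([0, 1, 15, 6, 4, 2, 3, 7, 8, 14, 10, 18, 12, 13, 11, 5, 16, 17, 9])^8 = [0, 1, 5, 3, 4, 15, 6, 7, 8, 9, 10, 11, 12, 13, 14, 2, 16, 17, 18]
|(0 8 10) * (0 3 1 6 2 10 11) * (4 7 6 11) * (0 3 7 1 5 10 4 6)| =|(0 8 6 2 4 1 11 3 5 10 7)| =11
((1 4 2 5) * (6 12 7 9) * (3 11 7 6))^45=(1 4 2 5)(3 11 7 9)(6 12)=((1 4 2 5)(3 11 7 9)(6 12))^45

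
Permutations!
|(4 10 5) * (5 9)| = 4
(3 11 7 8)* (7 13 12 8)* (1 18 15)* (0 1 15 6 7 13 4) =[1, 18, 2, 11, 0, 5, 7, 13, 3, 9, 10, 4, 8, 12, 14, 15, 16, 17, 6] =(0 1 18 6 7 13 12 8 3 11 4)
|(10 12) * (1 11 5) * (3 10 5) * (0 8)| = |(0 8)(1 11 3 10 12 5)| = 6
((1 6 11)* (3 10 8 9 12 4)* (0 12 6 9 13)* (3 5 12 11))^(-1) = (0 13 8 10 3 6 9 1 11)(4 12 5) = ((0 11 1 9 6 3 10 8 13)(4 5 12))^(-1)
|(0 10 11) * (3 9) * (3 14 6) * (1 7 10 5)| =12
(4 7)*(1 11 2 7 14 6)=(1 11 2 7 4 14 6)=[0, 11, 7, 3, 14, 5, 1, 4, 8, 9, 10, 2, 12, 13, 6]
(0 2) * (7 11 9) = (0 2)(7 11 9) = [2, 1, 0, 3, 4, 5, 6, 11, 8, 7, 10, 9]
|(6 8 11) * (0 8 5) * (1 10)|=|(0 8 11 6 5)(1 10)|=10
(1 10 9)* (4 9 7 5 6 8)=(1 10 7 5 6 8 4 9)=[0, 10, 2, 3, 9, 6, 8, 5, 4, 1, 7]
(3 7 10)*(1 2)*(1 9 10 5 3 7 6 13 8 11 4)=(1 2 9 10 7 5 3 6 13 8 11 4)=[0, 2, 9, 6, 1, 3, 13, 5, 11, 10, 7, 4, 12, 8]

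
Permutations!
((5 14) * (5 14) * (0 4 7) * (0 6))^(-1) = (14)(0 6 7 4)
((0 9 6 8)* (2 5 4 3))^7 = (0 8 6 9)(2 3 4 5)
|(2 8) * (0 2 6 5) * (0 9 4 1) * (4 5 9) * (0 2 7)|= |(0 7)(1 2 8 6 9 5 4)|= 14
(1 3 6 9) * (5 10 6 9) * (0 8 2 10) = [8, 3, 10, 9, 4, 0, 5, 7, 2, 1, 6] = (0 8 2 10 6 5)(1 3 9)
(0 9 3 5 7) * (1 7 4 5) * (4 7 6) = (0 9 3 1 6 4 5 7) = [9, 6, 2, 1, 5, 7, 4, 0, 8, 3]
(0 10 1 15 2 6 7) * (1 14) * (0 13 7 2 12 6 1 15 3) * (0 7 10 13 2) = (0 13 10 14 15 12 6)(1 3 7 2) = [13, 3, 1, 7, 4, 5, 0, 2, 8, 9, 14, 11, 6, 10, 15, 12]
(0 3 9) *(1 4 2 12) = (0 3 9)(1 4 2 12) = [3, 4, 12, 9, 2, 5, 6, 7, 8, 0, 10, 11, 1]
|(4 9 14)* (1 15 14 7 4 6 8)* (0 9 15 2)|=|(0 9 7 4 15 14 6 8 1 2)|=10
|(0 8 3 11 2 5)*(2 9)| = 7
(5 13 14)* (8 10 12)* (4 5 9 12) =(4 5 13 14 9 12 8 10) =[0, 1, 2, 3, 5, 13, 6, 7, 10, 12, 4, 11, 8, 14, 9]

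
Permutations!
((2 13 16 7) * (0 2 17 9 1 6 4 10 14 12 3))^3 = (0 16 9 4 12 2 7 1 10 3 13 17 6 14)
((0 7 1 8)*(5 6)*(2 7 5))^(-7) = ((0 5 6 2 7 1 8))^(-7) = (8)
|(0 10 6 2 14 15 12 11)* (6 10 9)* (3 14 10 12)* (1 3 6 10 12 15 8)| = 8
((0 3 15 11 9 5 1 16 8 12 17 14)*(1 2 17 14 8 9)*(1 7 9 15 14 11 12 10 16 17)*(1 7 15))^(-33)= (1 8 16 17 10)(2 5 9 7)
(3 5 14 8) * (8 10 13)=(3 5 14 10 13 8)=[0, 1, 2, 5, 4, 14, 6, 7, 3, 9, 13, 11, 12, 8, 10]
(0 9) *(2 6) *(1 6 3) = (0 9)(1 6 2 3) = [9, 6, 3, 1, 4, 5, 2, 7, 8, 0]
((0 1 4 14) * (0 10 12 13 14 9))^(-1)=(0 9 4 1)(10 14 13 12)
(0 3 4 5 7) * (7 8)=[3, 1, 2, 4, 5, 8, 6, 0, 7]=(0 3 4 5 8 7)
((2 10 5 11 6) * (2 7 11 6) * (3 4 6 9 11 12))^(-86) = (2 11 9 5 10)(3 12 7 6 4)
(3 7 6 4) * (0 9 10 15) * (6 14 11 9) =(0 6 4 3 7 14 11 9 10 15) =[6, 1, 2, 7, 3, 5, 4, 14, 8, 10, 15, 9, 12, 13, 11, 0]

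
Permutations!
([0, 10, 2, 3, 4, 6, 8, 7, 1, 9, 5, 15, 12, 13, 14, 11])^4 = [0, 8, 2, 3, 4, 10, 5, 7, 6, 9, 1, 11, 12, 13, 14, 15]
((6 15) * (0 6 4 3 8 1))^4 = (0 3 6 8 15 1 4)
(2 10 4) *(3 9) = (2 10 4)(3 9) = [0, 1, 10, 9, 2, 5, 6, 7, 8, 3, 4]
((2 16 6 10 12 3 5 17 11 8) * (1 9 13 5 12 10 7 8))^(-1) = (1 11 17 5 13 9)(2 8 7 6 16)(3 12)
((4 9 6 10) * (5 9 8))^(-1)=((4 8 5 9 6 10))^(-1)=(4 10 6 9 5 8)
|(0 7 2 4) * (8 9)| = 4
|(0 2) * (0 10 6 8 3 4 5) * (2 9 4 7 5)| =|(0 9 4 2 10 6 8 3 7 5)| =10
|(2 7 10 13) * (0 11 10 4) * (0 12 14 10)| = |(0 11)(2 7 4 12 14 10 13)| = 14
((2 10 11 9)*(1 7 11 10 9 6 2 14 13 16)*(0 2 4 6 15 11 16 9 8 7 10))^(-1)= ((0 2 8 7 16 1 10)(4 6)(9 14 13)(11 15))^(-1)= (0 10 1 16 7 8 2)(4 6)(9 13 14)(11 15)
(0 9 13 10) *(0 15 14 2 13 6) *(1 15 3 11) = (0 9 6)(1 15 14 2 13 10 3 11) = [9, 15, 13, 11, 4, 5, 0, 7, 8, 6, 3, 1, 12, 10, 2, 14]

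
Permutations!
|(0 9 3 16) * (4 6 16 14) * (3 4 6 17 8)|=9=|(0 9 4 17 8 3 14 6 16)|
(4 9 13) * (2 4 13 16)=(2 4 9 16)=[0, 1, 4, 3, 9, 5, 6, 7, 8, 16, 10, 11, 12, 13, 14, 15, 2]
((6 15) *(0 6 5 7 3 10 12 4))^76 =(0 7 4 5 12 15 10 6 3)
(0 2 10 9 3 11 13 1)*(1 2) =(0 1)(2 10 9 3 11 13) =[1, 0, 10, 11, 4, 5, 6, 7, 8, 3, 9, 13, 12, 2]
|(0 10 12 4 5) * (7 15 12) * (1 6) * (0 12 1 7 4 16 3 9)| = 8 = |(0 10 4 5 12 16 3 9)(1 6 7 15)|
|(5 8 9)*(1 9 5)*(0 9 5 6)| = |(0 9 1 5 8 6)| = 6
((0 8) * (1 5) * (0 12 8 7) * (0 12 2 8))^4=(0 7 12)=((0 7 12)(1 5)(2 8))^4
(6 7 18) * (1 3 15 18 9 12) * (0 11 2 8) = (0 11 2 8)(1 3 15 18 6 7 9 12) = [11, 3, 8, 15, 4, 5, 7, 9, 0, 12, 10, 2, 1, 13, 14, 18, 16, 17, 6]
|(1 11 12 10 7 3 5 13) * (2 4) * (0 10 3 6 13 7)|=8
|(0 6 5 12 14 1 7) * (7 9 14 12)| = 12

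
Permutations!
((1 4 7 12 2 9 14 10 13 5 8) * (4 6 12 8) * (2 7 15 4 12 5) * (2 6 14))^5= (1 5 14 12 10 7 13 8 6)(2 9)(4 15)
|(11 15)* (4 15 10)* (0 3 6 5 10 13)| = 9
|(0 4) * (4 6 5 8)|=5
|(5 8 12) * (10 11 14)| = |(5 8 12)(10 11 14)| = 3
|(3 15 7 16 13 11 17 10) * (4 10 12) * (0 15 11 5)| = 6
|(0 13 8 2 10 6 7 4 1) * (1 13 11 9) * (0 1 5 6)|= 11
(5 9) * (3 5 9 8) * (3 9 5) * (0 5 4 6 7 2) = (0 5 8 9 4 6 7 2) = [5, 1, 0, 3, 6, 8, 7, 2, 9, 4]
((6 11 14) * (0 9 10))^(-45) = (14)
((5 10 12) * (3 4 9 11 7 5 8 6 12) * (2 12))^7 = (2 6 8 12)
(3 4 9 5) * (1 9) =(1 9 5 3 4) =[0, 9, 2, 4, 1, 3, 6, 7, 8, 5]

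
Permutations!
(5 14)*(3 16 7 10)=(3 16 7 10)(5 14)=[0, 1, 2, 16, 4, 14, 6, 10, 8, 9, 3, 11, 12, 13, 5, 15, 7]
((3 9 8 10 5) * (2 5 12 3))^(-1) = (2 5)(3 12 10 8 9)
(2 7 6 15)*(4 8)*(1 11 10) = (1 11 10)(2 7 6 15)(4 8) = [0, 11, 7, 3, 8, 5, 15, 6, 4, 9, 1, 10, 12, 13, 14, 2]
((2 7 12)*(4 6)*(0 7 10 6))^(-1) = ((0 7 12 2 10 6 4))^(-1) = (0 4 6 10 2 12 7)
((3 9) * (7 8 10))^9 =(10)(3 9)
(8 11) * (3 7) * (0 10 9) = [10, 1, 2, 7, 4, 5, 6, 3, 11, 0, 9, 8] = (0 10 9)(3 7)(8 11)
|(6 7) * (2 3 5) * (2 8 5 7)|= |(2 3 7 6)(5 8)|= 4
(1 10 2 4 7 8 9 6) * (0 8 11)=(0 8 9 6 1 10 2 4 7 11)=[8, 10, 4, 3, 7, 5, 1, 11, 9, 6, 2, 0]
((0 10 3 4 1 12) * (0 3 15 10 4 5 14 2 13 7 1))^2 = (15)(1 3 14 13)(2 7 12 5)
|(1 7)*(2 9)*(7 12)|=6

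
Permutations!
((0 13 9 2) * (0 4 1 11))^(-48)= (0 13 9 2 4 1 11)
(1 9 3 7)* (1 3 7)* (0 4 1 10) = (0 4 1 9 7 3 10) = [4, 9, 2, 10, 1, 5, 6, 3, 8, 7, 0]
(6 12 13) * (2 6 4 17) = [0, 1, 6, 3, 17, 5, 12, 7, 8, 9, 10, 11, 13, 4, 14, 15, 16, 2] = (2 6 12 13 4 17)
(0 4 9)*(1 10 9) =(0 4 1 10 9) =[4, 10, 2, 3, 1, 5, 6, 7, 8, 0, 9]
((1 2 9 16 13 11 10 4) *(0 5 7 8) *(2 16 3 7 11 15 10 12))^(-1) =(0 8 7 3 9 2 12 11 5)(1 4 10 15 13 16)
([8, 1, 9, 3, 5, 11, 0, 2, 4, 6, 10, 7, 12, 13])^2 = [4, 1, 6, 3, 11, 7, 8, 9, 5, 0, 10, 2, 12, 13]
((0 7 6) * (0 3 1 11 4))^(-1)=(0 4 11 1 3 6 7)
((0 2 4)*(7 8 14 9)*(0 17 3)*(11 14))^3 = (0 17 2 3 4)(7 14 8 9 11)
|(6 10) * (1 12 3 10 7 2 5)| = |(1 12 3 10 6 7 2 5)| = 8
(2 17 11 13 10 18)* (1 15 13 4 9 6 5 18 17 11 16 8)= (1 15 13 10 17 16 8)(2 11 4 9 6 5 18)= [0, 15, 11, 3, 9, 18, 5, 7, 1, 6, 17, 4, 12, 10, 14, 13, 8, 16, 2]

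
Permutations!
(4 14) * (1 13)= [0, 13, 2, 3, 14, 5, 6, 7, 8, 9, 10, 11, 12, 1, 4]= (1 13)(4 14)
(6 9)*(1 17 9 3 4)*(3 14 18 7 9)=(1 17 3 4)(6 14 18 7 9)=[0, 17, 2, 4, 1, 5, 14, 9, 8, 6, 10, 11, 12, 13, 18, 15, 16, 3, 7]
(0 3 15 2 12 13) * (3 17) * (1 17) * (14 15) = (0 1 17 3 14 15 2 12 13) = [1, 17, 12, 14, 4, 5, 6, 7, 8, 9, 10, 11, 13, 0, 15, 2, 16, 3]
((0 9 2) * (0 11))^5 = ((0 9 2 11))^5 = (0 9 2 11)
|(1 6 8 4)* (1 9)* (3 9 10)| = |(1 6 8 4 10 3 9)| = 7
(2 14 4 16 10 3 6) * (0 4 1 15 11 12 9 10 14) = (0 4 16 14 1 15 11 12 9 10 3 6 2) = [4, 15, 0, 6, 16, 5, 2, 7, 8, 10, 3, 12, 9, 13, 1, 11, 14]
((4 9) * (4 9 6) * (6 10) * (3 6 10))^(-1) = (10)(3 4 6)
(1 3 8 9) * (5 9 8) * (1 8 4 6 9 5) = [0, 3, 2, 1, 6, 5, 9, 7, 4, 8] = (1 3)(4 6 9 8)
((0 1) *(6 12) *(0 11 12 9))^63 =((0 1 11 12 6 9))^63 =(0 12)(1 6)(9 11)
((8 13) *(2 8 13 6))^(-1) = ((13)(2 8 6))^(-1) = (13)(2 6 8)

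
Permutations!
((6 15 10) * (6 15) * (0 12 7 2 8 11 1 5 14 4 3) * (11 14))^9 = (0 12 7 2 8 14 4 3)(10 15)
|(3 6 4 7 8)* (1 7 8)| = 4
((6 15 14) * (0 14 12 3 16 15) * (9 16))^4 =(0 14 6)(3 12 15 16 9)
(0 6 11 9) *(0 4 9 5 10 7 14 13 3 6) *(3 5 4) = (3 6 11 4 9)(5 10 7 14 13) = [0, 1, 2, 6, 9, 10, 11, 14, 8, 3, 7, 4, 12, 5, 13]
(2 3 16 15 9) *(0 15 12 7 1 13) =[15, 13, 3, 16, 4, 5, 6, 1, 8, 2, 10, 11, 7, 0, 14, 9, 12] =(0 15 9 2 3 16 12 7 1 13)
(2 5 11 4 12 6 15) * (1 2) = [0, 2, 5, 3, 12, 11, 15, 7, 8, 9, 10, 4, 6, 13, 14, 1] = (1 2 5 11 4 12 6 15)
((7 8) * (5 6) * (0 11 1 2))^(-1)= ((0 11 1 2)(5 6)(7 8))^(-1)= (0 2 1 11)(5 6)(7 8)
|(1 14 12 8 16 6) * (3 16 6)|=10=|(1 14 12 8 6)(3 16)|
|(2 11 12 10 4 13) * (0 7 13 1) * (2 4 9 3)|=|(0 7 13 4 1)(2 11 12 10 9 3)|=30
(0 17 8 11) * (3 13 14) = [17, 1, 2, 13, 4, 5, 6, 7, 11, 9, 10, 0, 12, 14, 3, 15, 16, 8] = (0 17 8 11)(3 13 14)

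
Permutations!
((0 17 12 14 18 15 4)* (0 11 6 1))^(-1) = (0 1 6 11 4 15 18 14 12 17)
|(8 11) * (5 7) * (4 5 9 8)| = 6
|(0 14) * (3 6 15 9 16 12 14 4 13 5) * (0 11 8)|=13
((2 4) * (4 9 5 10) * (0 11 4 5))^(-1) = (0 9 2 4 11)(5 10)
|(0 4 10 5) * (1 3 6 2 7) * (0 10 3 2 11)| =|(0 4 3 6 11)(1 2 7)(5 10)| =30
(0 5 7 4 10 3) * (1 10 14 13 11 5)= (0 1 10 3)(4 14 13 11 5 7)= [1, 10, 2, 0, 14, 7, 6, 4, 8, 9, 3, 5, 12, 11, 13]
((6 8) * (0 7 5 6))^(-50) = (8)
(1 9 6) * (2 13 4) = (1 9 6)(2 13 4) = [0, 9, 13, 3, 2, 5, 1, 7, 8, 6, 10, 11, 12, 4]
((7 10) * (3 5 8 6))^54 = (10)(3 8)(5 6)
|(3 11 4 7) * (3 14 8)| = |(3 11 4 7 14 8)| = 6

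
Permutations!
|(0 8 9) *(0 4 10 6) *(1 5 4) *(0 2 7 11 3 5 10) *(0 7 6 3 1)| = |(0 8 9)(1 10 3 5 4 7 11)(2 6)| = 42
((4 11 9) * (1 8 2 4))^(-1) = (1 9 11 4 2 8)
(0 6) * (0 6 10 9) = (0 10 9) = [10, 1, 2, 3, 4, 5, 6, 7, 8, 0, 9]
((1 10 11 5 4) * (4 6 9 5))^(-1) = ((1 10 11 4)(5 6 9))^(-1) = (1 4 11 10)(5 9 6)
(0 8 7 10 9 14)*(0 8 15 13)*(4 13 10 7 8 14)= (0 15 10 9 4 13)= [15, 1, 2, 3, 13, 5, 6, 7, 8, 4, 9, 11, 12, 0, 14, 10]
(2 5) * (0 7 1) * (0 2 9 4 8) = (0 7 1 2 5 9 4 8) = [7, 2, 5, 3, 8, 9, 6, 1, 0, 4]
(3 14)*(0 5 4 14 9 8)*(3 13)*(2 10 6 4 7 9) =[5, 1, 10, 2, 14, 7, 4, 9, 0, 8, 6, 11, 12, 3, 13] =(0 5 7 9 8)(2 10 6 4 14 13 3)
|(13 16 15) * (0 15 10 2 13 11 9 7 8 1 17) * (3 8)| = |(0 15 11 9 7 3 8 1 17)(2 13 16 10)| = 36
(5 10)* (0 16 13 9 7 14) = (0 16 13 9 7 14)(5 10) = [16, 1, 2, 3, 4, 10, 6, 14, 8, 7, 5, 11, 12, 9, 0, 15, 13]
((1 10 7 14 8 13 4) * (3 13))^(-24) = ((1 10 7 14 8 3 13 4))^(-24) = (14)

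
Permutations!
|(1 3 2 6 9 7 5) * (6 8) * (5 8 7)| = |(1 3 2 7 8 6 9 5)| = 8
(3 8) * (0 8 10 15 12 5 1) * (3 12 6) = (0 8 12 5 1)(3 10 15 6) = [8, 0, 2, 10, 4, 1, 3, 7, 12, 9, 15, 11, 5, 13, 14, 6]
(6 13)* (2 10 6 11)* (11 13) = [0, 1, 10, 3, 4, 5, 11, 7, 8, 9, 6, 2, 12, 13] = (13)(2 10 6 11)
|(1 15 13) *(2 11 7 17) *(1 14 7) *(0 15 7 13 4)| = 30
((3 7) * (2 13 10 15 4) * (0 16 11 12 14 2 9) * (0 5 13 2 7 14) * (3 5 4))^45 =((0 16 11 12)(3 14 7 5 13 10 15)(4 9))^45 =(0 16 11 12)(3 5 15 7 10 14 13)(4 9)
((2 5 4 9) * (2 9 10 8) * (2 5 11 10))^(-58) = ((2 11 10 8 5 4))^(-58) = (2 10 5)(4 11 8)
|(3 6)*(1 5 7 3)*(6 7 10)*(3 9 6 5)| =|(1 3 7 9 6)(5 10)| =10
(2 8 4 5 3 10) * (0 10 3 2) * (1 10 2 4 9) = (0 2 8 9 1 10)(4 5) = [2, 10, 8, 3, 5, 4, 6, 7, 9, 1, 0]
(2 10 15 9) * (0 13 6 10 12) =(0 13 6 10 15 9 2 12) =[13, 1, 12, 3, 4, 5, 10, 7, 8, 2, 15, 11, 0, 6, 14, 9]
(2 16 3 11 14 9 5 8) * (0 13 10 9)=(0 13 10 9 5 8 2 16 3 11 14)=[13, 1, 16, 11, 4, 8, 6, 7, 2, 5, 9, 14, 12, 10, 0, 15, 3]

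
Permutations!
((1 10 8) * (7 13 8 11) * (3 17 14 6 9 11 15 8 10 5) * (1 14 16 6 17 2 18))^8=(1 2 5 18 3)(6 14 10 11 16 8 13 9 17 15 7)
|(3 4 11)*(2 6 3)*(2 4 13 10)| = 10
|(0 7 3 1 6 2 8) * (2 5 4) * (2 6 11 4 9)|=|(0 7 3 1 11 4 6 5 9 2 8)|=11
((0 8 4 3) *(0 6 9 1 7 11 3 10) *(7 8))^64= ((0 7 11 3 6 9 1 8 4 10))^64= (0 6 4 11 1)(3 8 7 9 10)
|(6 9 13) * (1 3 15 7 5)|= |(1 3 15 7 5)(6 9 13)|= 15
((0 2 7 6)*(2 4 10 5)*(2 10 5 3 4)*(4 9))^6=(0 7)(2 6)(3 9 4 5 10)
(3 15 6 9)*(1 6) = (1 6 9 3 15) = [0, 6, 2, 15, 4, 5, 9, 7, 8, 3, 10, 11, 12, 13, 14, 1]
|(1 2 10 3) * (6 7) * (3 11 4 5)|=|(1 2 10 11 4 5 3)(6 7)|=14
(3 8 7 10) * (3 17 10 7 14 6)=(3 8 14 6)(10 17)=[0, 1, 2, 8, 4, 5, 3, 7, 14, 9, 17, 11, 12, 13, 6, 15, 16, 10]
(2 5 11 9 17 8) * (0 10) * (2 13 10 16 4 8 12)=(0 16 4 8 13 10)(2 5 11 9 17 12)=[16, 1, 5, 3, 8, 11, 6, 7, 13, 17, 0, 9, 2, 10, 14, 15, 4, 12]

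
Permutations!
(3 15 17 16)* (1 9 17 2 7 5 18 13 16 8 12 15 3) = (1 9 17 8 12 15 2 7 5 18 13 16) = [0, 9, 7, 3, 4, 18, 6, 5, 12, 17, 10, 11, 15, 16, 14, 2, 1, 8, 13]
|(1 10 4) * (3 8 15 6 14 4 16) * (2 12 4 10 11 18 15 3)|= 22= |(1 11 18 15 6 14 10 16 2 12 4)(3 8)|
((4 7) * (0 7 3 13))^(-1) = ((0 7 4 3 13))^(-1) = (0 13 3 4 7)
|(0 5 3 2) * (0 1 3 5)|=3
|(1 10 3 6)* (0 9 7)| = 12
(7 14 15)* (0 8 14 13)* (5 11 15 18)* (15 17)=(0 8 14 18 5 11 17 15 7 13)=[8, 1, 2, 3, 4, 11, 6, 13, 14, 9, 10, 17, 12, 0, 18, 7, 16, 15, 5]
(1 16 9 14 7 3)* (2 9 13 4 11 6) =[0, 16, 9, 1, 11, 5, 2, 3, 8, 14, 10, 6, 12, 4, 7, 15, 13] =(1 16 13 4 11 6 2 9 14 7 3)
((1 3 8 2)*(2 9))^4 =((1 3 8 9 2))^4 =(1 2 9 8 3)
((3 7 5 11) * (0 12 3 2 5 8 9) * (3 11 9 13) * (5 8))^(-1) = ((0 12 11 2 8 13 3 7 5 9))^(-1) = (0 9 5 7 3 13 8 2 11 12)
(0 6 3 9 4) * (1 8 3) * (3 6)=[3, 8, 2, 9, 0, 5, 1, 7, 6, 4]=(0 3 9 4)(1 8 6)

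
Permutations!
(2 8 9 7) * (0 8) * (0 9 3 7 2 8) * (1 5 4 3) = (1 5 4 3 7 8)(2 9) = [0, 5, 9, 7, 3, 4, 6, 8, 1, 2]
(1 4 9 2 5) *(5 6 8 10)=(1 4 9 2 6 8 10 5)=[0, 4, 6, 3, 9, 1, 8, 7, 10, 2, 5]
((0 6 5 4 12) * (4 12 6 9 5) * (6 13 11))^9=(0 9 5 12)(4 13 11 6)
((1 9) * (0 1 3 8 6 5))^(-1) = (0 5 6 8 3 9 1)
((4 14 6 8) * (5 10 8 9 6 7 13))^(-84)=((4 14 7 13 5 10 8)(6 9))^(-84)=(14)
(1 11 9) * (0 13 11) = (0 13 11 9 1) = [13, 0, 2, 3, 4, 5, 6, 7, 8, 1, 10, 9, 12, 11]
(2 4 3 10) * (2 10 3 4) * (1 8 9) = (10)(1 8 9) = [0, 8, 2, 3, 4, 5, 6, 7, 9, 1, 10]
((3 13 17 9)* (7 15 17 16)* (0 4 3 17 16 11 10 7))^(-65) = (0 15 10 13 4 16 7 11 3)(9 17)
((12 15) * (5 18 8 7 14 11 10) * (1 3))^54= ((1 3)(5 18 8 7 14 11 10)(12 15))^54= (5 11 7 18 10 14 8)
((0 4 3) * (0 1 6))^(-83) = (0 3 6 4 1)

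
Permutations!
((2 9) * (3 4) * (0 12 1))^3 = (12)(2 9)(3 4)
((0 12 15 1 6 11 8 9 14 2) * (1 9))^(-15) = (0 9)(1 6 11 8)(2 15)(12 14)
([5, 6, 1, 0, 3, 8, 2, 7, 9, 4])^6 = [0, 1, 2, 3, 4, 5, 6, 7, 8, 9]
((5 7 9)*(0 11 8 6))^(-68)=(11)(5 7 9)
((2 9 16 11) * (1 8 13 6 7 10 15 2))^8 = (1 9 10 13 11 2 7 8 16 15 6)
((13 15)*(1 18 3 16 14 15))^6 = (1 13 15 14 16 3 18) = ((1 18 3 16 14 15 13))^6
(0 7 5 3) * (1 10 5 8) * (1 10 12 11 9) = (0 7 8 10 5 3)(1 12 11 9) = [7, 12, 2, 0, 4, 3, 6, 8, 10, 1, 5, 9, 11]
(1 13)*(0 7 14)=[7, 13, 2, 3, 4, 5, 6, 14, 8, 9, 10, 11, 12, 1, 0]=(0 7 14)(1 13)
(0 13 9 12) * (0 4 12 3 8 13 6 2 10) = (0 6 2 10)(3 8 13 9)(4 12) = [6, 1, 10, 8, 12, 5, 2, 7, 13, 3, 0, 11, 4, 9]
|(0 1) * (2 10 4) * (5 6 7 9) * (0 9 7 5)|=6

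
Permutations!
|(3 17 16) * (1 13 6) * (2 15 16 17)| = 12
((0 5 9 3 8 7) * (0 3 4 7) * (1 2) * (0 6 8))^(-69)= ((0 5 9 4 7 3)(1 2)(6 8))^(-69)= (0 4)(1 2)(3 9)(5 7)(6 8)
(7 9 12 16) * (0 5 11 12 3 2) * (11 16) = [5, 1, 0, 2, 4, 16, 6, 9, 8, 3, 10, 12, 11, 13, 14, 15, 7] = (0 5 16 7 9 3 2)(11 12)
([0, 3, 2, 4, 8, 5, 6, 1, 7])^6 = (1 3 4 8 7)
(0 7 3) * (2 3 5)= (0 7 5 2 3)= [7, 1, 3, 0, 4, 2, 6, 5]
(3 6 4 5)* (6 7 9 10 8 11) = (3 7 9 10 8 11 6 4 5) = [0, 1, 2, 7, 5, 3, 4, 9, 11, 10, 8, 6]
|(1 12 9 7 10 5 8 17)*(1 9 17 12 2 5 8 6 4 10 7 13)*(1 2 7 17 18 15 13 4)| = 14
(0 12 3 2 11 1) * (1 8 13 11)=[12, 0, 1, 2, 4, 5, 6, 7, 13, 9, 10, 8, 3, 11]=(0 12 3 2 1)(8 13 11)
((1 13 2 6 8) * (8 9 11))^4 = (1 9 13 11 2 8 6)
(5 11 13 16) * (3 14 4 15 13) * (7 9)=(3 14 4 15 13 16 5 11)(7 9)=[0, 1, 2, 14, 15, 11, 6, 9, 8, 7, 10, 3, 12, 16, 4, 13, 5]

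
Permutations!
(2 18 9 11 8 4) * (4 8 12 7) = (2 18 9 11 12 7 4) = [0, 1, 18, 3, 2, 5, 6, 4, 8, 11, 10, 12, 7, 13, 14, 15, 16, 17, 9]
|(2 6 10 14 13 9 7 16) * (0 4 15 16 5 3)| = 13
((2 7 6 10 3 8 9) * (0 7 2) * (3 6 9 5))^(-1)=(0 9 7)(3 5 8)(6 10)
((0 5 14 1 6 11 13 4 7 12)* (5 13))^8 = (0 7 13 12 4)(1 5 6 14 11)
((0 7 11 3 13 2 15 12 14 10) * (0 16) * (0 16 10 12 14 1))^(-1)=((16)(0 7 11 3 13 2 15 14 12 1))^(-1)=(16)(0 1 12 14 15 2 13 3 11 7)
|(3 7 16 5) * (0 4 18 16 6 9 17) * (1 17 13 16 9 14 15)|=|(0 4 18 9 13 16 5 3 7 6 14 15 1 17)|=14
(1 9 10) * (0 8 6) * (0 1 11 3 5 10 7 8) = (1 9 7 8 6)(3 5 10 11) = [0, 9, 2, 5, 4, 10, 1, 8, 6, 7, 11, 3]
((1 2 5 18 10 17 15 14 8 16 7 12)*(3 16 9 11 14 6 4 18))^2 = ((1 2 5 3 16 7 12)(4 18 10 17 15 6)(8 9 11 14))^2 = (1 5 16 12 2 3 7)(4 10 15)(6 18 17)(8 11)(9 14)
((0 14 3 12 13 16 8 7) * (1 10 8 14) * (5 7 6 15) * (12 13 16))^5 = ((0 1 10 8 6 15 5 7)(3 13 12 16 14))^5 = (16)(0 15 10 7 6 1 5 8)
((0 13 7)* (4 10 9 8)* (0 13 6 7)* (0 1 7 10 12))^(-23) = ((0 6 10 9 8 4 12)(1 7 13))^(-23) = (0 4 9 6 12 8 10)(1 7 13)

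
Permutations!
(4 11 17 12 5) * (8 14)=(4 11 17 12 5)(8 14)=[0, 1, 2, 3, 11, 4, 6, 7, 14, 9, 10, 17, 5, 13, 8, 15, 16, 12]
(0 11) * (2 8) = (0 11)(2 8) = [11, 1, 8, 3, 4, 5, 6, 7, 2, 9, 10, 0]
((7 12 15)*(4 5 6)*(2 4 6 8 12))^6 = ((2 4 5 8 12 15 7))^6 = (2 7 15 12 8 5 4)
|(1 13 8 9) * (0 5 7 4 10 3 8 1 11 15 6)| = 22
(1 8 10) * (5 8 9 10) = (1 9 10)(5 8) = [0, 9, 2, 3, 4, 8, 6, 7, 5, 10, 1]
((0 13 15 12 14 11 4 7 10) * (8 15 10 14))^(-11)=((0 13 10)(4 7 14 11)(8 15 12))^(-11)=(0 13 10)(4 7 14 11)(8 15 12)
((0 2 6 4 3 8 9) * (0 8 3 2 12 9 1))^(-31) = (0 1 8 9 12)(2 4 6)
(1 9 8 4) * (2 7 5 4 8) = (1 9 2 7 5 4) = [0, 9, 7, 3, 1, 4, 6, 5, 8, 2]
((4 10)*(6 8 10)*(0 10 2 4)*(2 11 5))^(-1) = (0 10)(2 5 11 8 6 4)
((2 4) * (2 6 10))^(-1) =((2 4 6 10))^(-1) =(2 10 6 4)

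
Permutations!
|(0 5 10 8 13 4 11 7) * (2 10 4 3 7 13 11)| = |(0 5 4 2 10 8 11 13 3 7)| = 10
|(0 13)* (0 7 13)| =2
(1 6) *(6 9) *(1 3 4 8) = [0, 9, 2, 4, 8, 5, 3, 7, 1, 6] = (1 9 6 3 4 8)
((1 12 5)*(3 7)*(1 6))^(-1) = ((1 12 5 6)(3 7))^(-1) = (1 6 5 12)(3 7)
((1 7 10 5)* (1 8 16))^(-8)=((1 7 10 5 8 16))^(-8)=(1 8 10)(5 7 16)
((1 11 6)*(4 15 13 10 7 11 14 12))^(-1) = ((1 14 12 4 15 13 10 7 11 6))^(-1) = (1 6 11 7 10 13 15 4 12 14)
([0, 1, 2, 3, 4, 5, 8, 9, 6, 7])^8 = (9)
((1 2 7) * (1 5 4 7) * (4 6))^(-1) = (1 2)(4 6 5 7)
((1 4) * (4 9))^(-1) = ((1 9 4))^(-1) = (1 4 9)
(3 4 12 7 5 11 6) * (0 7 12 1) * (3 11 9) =[7, 0, 2, 4, 1, 9, 11, 5, 8, 3, 10, 6, 12] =(12)(0 7 5 9 3 4 1)(6 11)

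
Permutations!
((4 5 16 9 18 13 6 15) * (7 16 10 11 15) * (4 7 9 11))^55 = ((4 5 10)(6 9 18 13)(7 16 11 15))^55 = (4 5 10)(6 13 18 9)(7 15 11 16)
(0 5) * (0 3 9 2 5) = (2 5 3 9) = [0, 1, 5, 9, 4, 3, 6, 7, 8, 2]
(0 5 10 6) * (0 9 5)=[0, 1, 2, 3, 4, 10, 9, 7, 8, 5, 6]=(5 10 6 9)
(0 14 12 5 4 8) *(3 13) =(0 14 12 5 4 8)(3 13) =[14, 1, 2, 13, 8, 4, 6, 7, 0, 9, 10, 11, 5, 3, 12]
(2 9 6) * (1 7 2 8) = [0, 7, 9, 3, 4, 5, 8, 2, 1, 6] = (1 7 2 9 6 8)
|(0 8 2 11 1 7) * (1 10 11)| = |(0 8 2 1 7)(10 11)| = 10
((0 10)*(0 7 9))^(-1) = ((0 10 7 9))^(-1) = (0 9 7 10)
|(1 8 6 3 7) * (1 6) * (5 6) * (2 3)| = |(1 8)(2 3 7 5 6)| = 10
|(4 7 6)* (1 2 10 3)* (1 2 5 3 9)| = |(1 5 3 2 10 9)(4 7 6)| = 6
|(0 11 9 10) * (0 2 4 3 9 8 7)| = 20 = |(0 11 8 7)(2 4 3 9 10)|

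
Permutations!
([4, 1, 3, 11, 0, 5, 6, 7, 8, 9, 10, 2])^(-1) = [4, 1, 11, 2, 0, 5, 6, 7, 8, 9, 10, 3]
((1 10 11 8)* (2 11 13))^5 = ((1 10 13 2 11 8))^5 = (1 8 11 2 13 10)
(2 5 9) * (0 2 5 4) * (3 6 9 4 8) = (0 2 8 3 6 9 5 4) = [2, 1, 8, 6, 0, 4, 9, 7, 3, 5]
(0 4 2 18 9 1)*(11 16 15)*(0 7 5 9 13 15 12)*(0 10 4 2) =(0 2 18 13 15 11 16 12 10 4)(1 7 5 9) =[2, 7, 18, 3, 0, 9, 6, 5, 8, 1, 4, 16, 10, 15, 14, 11, 12, 17, 13]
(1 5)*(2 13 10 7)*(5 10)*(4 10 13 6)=(1 13 5)(2 6 4 10 7)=[0, 13, 6, 3, 10, 1, 4, 2, 8, 9, 7, 11, 12, 5]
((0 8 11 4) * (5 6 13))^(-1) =(0 4 11 8)(5 13 6)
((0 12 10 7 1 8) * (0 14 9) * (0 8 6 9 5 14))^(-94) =(14)(0 10 1 9)(6 8 12 7)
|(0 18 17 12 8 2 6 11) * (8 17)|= |(0 18 8 2 6 11)(12 17)|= 6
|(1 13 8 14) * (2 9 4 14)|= 7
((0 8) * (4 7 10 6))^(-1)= ((0 8)(4 7 10 6))^(-1)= (0 8)(4 6 10 7)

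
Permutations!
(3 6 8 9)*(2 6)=(2 6 8 9 3)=[0, 1, 6, 2, 4, 5, 8, 7, 9, 3]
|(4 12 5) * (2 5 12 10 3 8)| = 6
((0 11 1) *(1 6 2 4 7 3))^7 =(0 1 3 7 4 2 6 11)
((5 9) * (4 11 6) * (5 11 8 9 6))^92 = ((4 8 9 11 5 6))^92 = (4 9 5)(6 8 11)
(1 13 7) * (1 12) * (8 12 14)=(1 13 7 14 8 12)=[0, 13, 2, 3, 4, 5, 6, 14, 12, 9, 10, 11, 1, 7, 8]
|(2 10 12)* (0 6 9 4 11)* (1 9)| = |(0 6 1 9 4 11)(2 10 12)| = 6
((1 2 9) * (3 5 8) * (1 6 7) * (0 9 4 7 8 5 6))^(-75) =((0 9)(1 2 4 7)(3 6 8))^(-75) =(0 9)(1 2 4 7)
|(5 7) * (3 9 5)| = |(3 9 5 7)| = 4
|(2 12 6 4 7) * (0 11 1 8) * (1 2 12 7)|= |(0 11 2 7 12 6 4 1 8)|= 9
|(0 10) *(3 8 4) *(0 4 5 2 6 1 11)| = 10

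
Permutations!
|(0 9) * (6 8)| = |(0 9)(6 8)| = 2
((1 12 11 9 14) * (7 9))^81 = (1 7)(9 12)(11 14)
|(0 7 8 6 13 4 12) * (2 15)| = 14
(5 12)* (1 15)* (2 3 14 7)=(1 15)(2 3 14 7)(5 12)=[0, 15, 3, 14, 4, 12, 6, 2, 8, 9, 10, 11, 5, 13, 7, 1]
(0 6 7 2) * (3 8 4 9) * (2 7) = (0 6 2)(3 8 4 9) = [6, 1, 0, 8, 9, 5, 2, 7, 4, 3]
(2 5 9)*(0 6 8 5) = (0 6 8 5 9 2) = [6, 1, 0, 3, 4, 9, 8, 7, 5, 2]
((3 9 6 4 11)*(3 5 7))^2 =(3 6 11 7 9 4 5)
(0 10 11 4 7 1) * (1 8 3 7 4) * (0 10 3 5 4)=(0 3 7 8 5 4)(1 10 11)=[3, 10, 2, 7, 0, 4, 6, 8, 5, 9, 11, 1]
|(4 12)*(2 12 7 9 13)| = 6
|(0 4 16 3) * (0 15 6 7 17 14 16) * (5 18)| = 14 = |(0 4)(3 15 6 7 17 14 16)(5 18)|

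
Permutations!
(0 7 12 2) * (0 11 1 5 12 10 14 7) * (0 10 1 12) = (0 10 14 7 1 5)(2 11 12) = [10, 5, 11, 3, 4, 0, 6, 1, 8, 9, 14, 12, 2, 13, 7]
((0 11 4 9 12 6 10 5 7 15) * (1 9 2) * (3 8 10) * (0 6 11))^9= (1 11)(2 12)(3 10 7 6 8 5 15)(4 9)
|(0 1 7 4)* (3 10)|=4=|(0 1 7 4)(3 10)|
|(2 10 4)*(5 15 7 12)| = 12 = |(2 10 4)(5 15 7 12)|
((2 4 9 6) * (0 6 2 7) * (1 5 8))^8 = (0 7 6)(1 8 5)(2 9 4)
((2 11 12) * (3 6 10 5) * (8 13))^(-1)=((2 11 12)(3 6 10 5)(8 13))^(-1)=(2 12 11)(3 5 10 6)(8 13)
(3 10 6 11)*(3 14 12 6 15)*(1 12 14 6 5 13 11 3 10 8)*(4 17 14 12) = (1 4 17 14 12 5 13 11 6 3 8)(10 15) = [0, 4, 2, 8, 17, 13, 3, 7, 1, 9, 15, 6, 5, 11, 12, 10, 16, 14]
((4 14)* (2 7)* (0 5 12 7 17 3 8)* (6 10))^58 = (0 12 2 3)(5 7 17 8)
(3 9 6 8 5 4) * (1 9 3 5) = (1 9 6 8)(4 5) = [0, 9, 2, 3, 5, 4, 8, 7, 1, 6]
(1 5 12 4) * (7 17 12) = (1 5 7 17 12 4) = [0, 5, 2, 3, 1, 7, 6, 17, 8, 9, 10, 11, 4, 13, 14, 15, 16, 12]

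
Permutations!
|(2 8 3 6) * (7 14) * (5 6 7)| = 7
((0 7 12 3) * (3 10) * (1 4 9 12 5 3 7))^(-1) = ((0 1 4 9 12 10 7 5 3))^(-1) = (0 3 5 7 10 12 9 4 1)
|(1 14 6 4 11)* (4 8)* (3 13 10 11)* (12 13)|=|(1 14 6 8 4 3 12 13 10 11)|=10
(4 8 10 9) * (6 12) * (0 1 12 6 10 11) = (0 1 12 10 9 4 8 11) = [1, 12, 2, 3, 8, 5, 6, 7, 11, 4, 9, 0, 10]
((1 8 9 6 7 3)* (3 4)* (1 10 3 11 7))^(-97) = ((1 8 9 6)(3 10)(4 11 7))^(-97) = (1 6 9 8)(3 10)(4 7 11)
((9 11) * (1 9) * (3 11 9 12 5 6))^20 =(1 5 3)(6 11 12)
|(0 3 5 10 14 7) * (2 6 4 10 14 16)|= |(0 3 5 14 7)(2 6 4 10 16)|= 5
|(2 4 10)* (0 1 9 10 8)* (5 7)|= |(0 1 9 10 2 4 8)(5 7)|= 14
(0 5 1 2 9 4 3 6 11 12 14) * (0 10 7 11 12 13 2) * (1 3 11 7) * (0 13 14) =(0 5 3 6 12)(1 13 2 9 4 11 14 10) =[5, 13, 9, 6, 11, 3, 12, 7, 8, 4, 1, 14, 0, 2, 10]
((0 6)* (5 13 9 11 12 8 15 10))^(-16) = (15)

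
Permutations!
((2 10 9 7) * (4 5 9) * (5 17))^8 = (2 10 4 17 5 9 7)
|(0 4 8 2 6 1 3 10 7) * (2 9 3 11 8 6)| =10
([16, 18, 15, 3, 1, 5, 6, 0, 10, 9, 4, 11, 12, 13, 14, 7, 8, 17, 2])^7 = (0 2 4 16 15 1 8 7 18 10)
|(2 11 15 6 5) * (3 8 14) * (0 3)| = |(0 3 8 14)(2 11 15 6 5)| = 20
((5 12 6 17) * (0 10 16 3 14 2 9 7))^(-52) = (17)(0 14)(2 10)(3 7)(9 16)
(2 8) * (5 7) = (2 8)(5 7) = [0, 1, 8, 3, 4, 7, 6, 5, 2]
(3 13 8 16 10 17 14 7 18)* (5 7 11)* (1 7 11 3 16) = (1 7 18 16 10 17 14 3 13 8)(5 11) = [0, 7, 2, 13, 4, 11, 6, 18, 1, 9, 17, 5, 12, 8, 3, 15, 10, 14, 16]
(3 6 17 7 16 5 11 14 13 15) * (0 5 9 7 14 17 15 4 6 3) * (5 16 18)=(0 16 9 7 18 5 11 17 14 13 4 6 15)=[16, 1, 2, 3, 6, 11, 15, 18, 8, 7, 10, 17, 12, 4, 13, 0, 9, 14, 5]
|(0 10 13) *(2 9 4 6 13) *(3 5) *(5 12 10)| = |(0 5 3 12 10 2 9 4 6 13)| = 10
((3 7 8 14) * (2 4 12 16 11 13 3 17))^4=(2 11 8 4 13 14 12 3 17 16 7)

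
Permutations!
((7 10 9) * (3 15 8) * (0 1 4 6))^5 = ((0 1 4 6)(3 15 8)(7 10 9))^5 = (0 1 4 6)(3 8 15)(7 9 10)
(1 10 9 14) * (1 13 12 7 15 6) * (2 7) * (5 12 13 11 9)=[0, 10, 7, 3, 4, 12, 1, 15, 8, 14, 5, 9, 2, 13, 11, 6]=(1 10 5 12 2 7 15 6)(9 14 11)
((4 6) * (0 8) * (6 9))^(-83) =((0 8)(4 9 6))^(-83) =(0 8)(4 9 6)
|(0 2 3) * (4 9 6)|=|(0 2 3)(4 9 6)|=3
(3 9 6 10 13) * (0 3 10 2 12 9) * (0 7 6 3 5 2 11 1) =[5, 0, 12, 7, 4, 2, 11, 6, 8, 3, 13, 1, 9, 10] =(0 5 2 12 9 3 7 6 11 1)(10 13)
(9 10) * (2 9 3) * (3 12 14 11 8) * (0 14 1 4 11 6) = (0 14 6)(1 4 11 8 3 2 9 10 12) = [14, 4, 9, 2, 11, 5, 0, 7, 3, 10, 12, 8, 1, 13, 6]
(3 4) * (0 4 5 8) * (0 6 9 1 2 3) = (0 4)(1 2 3 5 8 6 9) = [4, 2, 3, 5, 0, 8, 9, 7, 6, 1]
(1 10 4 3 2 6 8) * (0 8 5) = (0 8 1 10 4 3 2 6 5) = [8, 10, 6, 2, 3, 0, 5, 7, 1, 9, 4]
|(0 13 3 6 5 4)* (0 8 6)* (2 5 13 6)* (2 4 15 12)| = |(0 6 13 3)(2 5 15 12)(4 8)| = 4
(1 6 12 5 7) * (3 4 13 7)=(1 6 12 5 3 4 13 7)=[0, 6, 2, 4, 13, 3, 12, 1, 8, 9, 10, 11, 5, 7]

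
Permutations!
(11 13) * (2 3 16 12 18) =(2 3 16 12 18)(11 13) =[0, 1, 3, 16, 4, 5, 6, 7, 8, 9, 10, 13, 18, 11, 14, 15, 12, 17, 2]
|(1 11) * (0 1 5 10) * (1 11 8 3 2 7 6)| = |(0 11 5 10)(1 8 3 2 7 6)| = 12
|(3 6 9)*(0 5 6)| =|(0 5 6 9 3)| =5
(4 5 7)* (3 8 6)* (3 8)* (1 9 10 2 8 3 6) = (1 9 10 2 8)(3 6)(4 5 7) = [0, 9, 8, 6, 5, 7, 3, 4, 1, 10, 2]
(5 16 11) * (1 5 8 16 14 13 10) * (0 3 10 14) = [3, 5, 2, 10, 4, 0, 6, 7, 16, 9, 1, 8, 12, 14, 13, 15, 11] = (0 3 10 1 5)(8 16 11)(13 14)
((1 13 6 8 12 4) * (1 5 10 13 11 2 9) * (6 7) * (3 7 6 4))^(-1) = (1 9 2 11)(3 12 8 6 13 10 5 4 7)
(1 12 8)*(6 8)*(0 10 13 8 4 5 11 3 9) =(0 10 13 8 1 12 6 4 5 11 3 9) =[10, 12, 2, 9, 5, 11, 4, 7, 1, 0, 13, 3, 6, 8]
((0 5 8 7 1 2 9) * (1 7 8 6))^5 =((0 5 6 1 2 9))^5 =(0 9 2 1 6 5)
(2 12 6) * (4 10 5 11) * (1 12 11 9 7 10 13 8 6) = (1 12)(2 11 4 13 8 6)(5 9 7 10) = [0, 12, 11, 3, 13, 9, 2, 10, 6, 7, 5, 4, 1, 8]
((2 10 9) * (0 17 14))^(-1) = (0 14 17)(2 9 10)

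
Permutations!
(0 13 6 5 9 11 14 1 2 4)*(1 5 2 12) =(0 13 6 2 4)(1 12)(5 9 11 14) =[13, 12, 4, 3, 0, 9, 2, 7, 8, 11, 10, 14, 1, 6, 5]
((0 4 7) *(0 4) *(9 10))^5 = (4 7)(9 10)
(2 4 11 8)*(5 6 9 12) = (2 4 11 8)(5 6 9 12) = [0, 1, 4, 3, 11, 6, 9, 7, 2, 12, 10, 8, 5]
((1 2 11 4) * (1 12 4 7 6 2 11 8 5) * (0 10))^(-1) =(0 10)(1 5 8 2 6 7 11)(4 12)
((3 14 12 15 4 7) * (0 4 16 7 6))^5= ((0 4 6)(3 14 12 15 16 7))^5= (0 6 4)(3 7 16 15 12 14)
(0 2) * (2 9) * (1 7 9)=(0 1 7 9 2)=[1, 7, 0, 3, 4, 5, 6, 9, 8, 2]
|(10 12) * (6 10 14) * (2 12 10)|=4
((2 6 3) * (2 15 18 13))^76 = ((2 6 3 15 18 13))^76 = (2 18 3)(6 13 15)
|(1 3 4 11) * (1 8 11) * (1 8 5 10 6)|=8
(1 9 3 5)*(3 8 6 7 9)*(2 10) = (1 3 5)(2 10)(6 7 9 8) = [0, 3, 10, 5, 4, 1, 7, 9, 6, 8, 2]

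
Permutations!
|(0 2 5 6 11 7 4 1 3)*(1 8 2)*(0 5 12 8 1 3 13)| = |(0 3 5 6 11 7 4 1 13)(2 12 8)| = 9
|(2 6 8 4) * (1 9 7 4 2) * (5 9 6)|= 8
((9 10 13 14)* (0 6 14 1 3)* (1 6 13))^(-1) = ((0 13 6 14 9 10 1 3))^(-1) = (0 3 1 10 9 14 6 13)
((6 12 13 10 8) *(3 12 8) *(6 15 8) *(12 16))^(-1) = (3 10 13 12 16)(8 15)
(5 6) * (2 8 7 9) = (2 8 7 9)(5 6) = [0, 1, 8, 3, 4, 6, 5, 9, 7, 2]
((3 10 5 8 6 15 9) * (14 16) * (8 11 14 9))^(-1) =((3 10 5 11 14 16 9)(6 15 8))^(-1) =(3 9 16 14 11 5 10)(6 8 15)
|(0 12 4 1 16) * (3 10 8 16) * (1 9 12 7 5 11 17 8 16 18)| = 33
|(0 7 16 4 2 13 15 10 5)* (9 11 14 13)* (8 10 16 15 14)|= 22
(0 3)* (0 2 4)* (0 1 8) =(0 3 2 4 1 8) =[3, 8, 4, 2, 1, 5, 6, 7, 0]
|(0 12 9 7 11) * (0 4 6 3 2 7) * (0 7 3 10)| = |(0 12 9 7 11 4 6 10)(2 3)| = 8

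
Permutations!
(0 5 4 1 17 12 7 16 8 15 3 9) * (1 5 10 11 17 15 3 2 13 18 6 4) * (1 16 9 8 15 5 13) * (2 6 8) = (0 10 11 17 12 7 9)(1 5 16 15 6 4 13 18 8 3 2) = [10, 5, 1, 2, 13, 16, 4, 9, 3, 0, 11, 17, 7, 18, 14, 6, 15, 12, 8]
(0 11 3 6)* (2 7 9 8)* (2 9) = (0 11 3 6)(2 7)(8 9) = [11, 1, 7, 6, 4, 5, 0, 2, 9, 8, 10, 3]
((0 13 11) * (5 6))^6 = (13) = ((0 13 11)(5 6))^6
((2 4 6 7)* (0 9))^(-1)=(0 9)(2 7 6 4)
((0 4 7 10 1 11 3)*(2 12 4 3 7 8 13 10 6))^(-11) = ((0 3)(1 11 7 6 2 12 4 8 13 10))^(-11) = (0 3)(1 10 13 8 4 12 2 6 7 11)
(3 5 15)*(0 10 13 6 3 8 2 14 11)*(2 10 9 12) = (0 9 12 2 14 11)(3 5 15 8 10 13 6) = [9, 1, 14, 5, 4, 15, 3, 7, 10, 12, 13, 0, 2, 6, 11, 8]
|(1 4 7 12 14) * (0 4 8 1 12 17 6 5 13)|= |(0 4 7 17 6 5 13)(1 8)(12 14)|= 14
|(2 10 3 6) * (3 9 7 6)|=5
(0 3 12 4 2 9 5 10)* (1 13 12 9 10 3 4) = (0 4 2 10)(1 13 12)(3 9 5) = [4, 13, 10, 9, 2, 3, 6, 7, 8, 5, 0, 11, 1, 12]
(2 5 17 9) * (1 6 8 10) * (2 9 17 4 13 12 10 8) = (17)(1 6 2 5 4 13 12 10) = [0, 6, 5, 3, 13, 4, 2, 7, 8, 9, 1, 11, 10, 12, 14, 15, 16, 17]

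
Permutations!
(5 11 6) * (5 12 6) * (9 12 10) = (5 11)(6 10 9 12) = [0, 1, 2, 3, 4, 11, 10, 7, 8, 12, 9, 5, 6]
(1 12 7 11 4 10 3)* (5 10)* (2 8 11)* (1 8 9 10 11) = (1 12 7 2 9 10 3 8)(4 5 11) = [0, 12, 9, 8, 5, 11, 6, 2, 1, 10, 3, 4, 7]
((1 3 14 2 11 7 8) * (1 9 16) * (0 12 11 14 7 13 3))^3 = ((0 12 11 13 3 7 8 9 16 1)(2 14))^3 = (0 13 8 1 11 7 16 12 3 9)(2 14)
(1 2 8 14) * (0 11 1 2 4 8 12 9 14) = [11, 4, 12, 3, 8, 5, 6, 7, 0, 14, 10, 1, 9, 13, 2] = (0 11 1 4 8)(2 12 9 14)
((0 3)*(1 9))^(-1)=(0 3)(1 9)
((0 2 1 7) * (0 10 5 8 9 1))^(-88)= ((0 2)(1 7 10 5 8 9))^(-88)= (1 10 8)(5 9 7)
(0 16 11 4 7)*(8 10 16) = (0 8 10 16 11 4 7) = [8, 1, 2, 3, 7, 5, 6, 0, 10, 9, 16, 4, 12, 13, 14, 15, 11]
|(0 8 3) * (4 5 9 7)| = 12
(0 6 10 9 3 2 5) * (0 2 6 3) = [3, 1, 5, 6, 4, 2, 10, 7, 8, 0, 9] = (0 3 6 10 9)(2 5)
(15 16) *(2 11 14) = (2 11 14)(15 16) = [0, 1, 11, 3, 4, 5, 6, 7, 8, 9, 10, 14, 12, 13, 2, 16, 15]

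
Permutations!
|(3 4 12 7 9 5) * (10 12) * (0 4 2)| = |(0 4 10 12 7 9 5 3 2)| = 9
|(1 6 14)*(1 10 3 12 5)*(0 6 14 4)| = |(0 6 4)(1 14 10 3 12 5)| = 6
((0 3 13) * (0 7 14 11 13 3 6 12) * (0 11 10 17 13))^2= (0 12)(6 11)(7 10 13 14 17)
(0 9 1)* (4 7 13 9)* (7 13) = (0 4 13 9 1) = [4, 0, 2, 3, 13, 5, 6, 7, 8, 1, 10, 11, 12, 9]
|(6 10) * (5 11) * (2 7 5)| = |(2 7 5 11)(6 10)| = 4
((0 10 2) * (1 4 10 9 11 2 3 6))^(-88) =((0 9 11 2)(1 4 10 3 6))^(-88) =(11)(1 10 6 4 3)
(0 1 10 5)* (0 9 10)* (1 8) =(0 8 1)(5 9 10) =[8, 0, 2, 3, 4, 9, 6, 7, 1, 10, 5]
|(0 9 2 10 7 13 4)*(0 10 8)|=4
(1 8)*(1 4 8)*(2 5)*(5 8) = (2 8 4 5) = [0, 1, 8, 3, 5, 2, 6, 7, 4]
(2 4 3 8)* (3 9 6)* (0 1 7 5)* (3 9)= [1, 7, 4, 8, 3, 0, 9, 5, 2, 6]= (0 1 7 5)(2 4 3 8)(6 9)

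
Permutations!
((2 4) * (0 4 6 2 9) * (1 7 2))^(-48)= (9)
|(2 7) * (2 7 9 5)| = |(2 9 5)| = 3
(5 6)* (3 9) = [0, 1, 2, 9, 4, 6, 5, 7, 8, 3] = (3 9)(5 6)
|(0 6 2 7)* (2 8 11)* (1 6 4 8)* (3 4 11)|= |(0 11 2 7)(1 6)(3 4 8)|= 12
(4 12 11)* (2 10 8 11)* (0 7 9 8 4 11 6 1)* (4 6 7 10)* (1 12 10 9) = (0 9 8 7 1)(2 4 10 6 12) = [9, 0, 4, 3, 10, 5, 12, 1, 7, 8, 6, 11, 2]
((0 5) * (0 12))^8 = (0 12 5)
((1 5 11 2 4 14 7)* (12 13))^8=((1 5 11 2 4 14 7)(12 13))^8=(1 5 11 2 4 14 7)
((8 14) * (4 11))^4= ((4 11)(8 14))^4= (14)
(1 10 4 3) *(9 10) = (1 9 10 4 3) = [0, 9, 2, 1, 3, 5, 6, 7, 8, 10, 4]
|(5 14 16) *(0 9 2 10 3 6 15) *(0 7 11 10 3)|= 9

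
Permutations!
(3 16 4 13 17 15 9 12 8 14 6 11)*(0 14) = (0 14 6 11 3 16 4 13 17 15 9 12 8) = [14, 1, 2, 16, 13, 5, 11, 7, 0, 12, 10, 3, 8, 17, 6, 9, 4, 15]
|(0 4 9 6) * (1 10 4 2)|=7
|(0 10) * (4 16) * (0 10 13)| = 2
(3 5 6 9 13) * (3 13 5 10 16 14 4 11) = (3 10 16 14 4 11)(5 6 9) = [0, 1, 2, 10, 11, 6, 9, 7, 8, 5, 16, 3, 12, 13, 4, 15, 14]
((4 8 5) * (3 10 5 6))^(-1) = (3 6 8 4 5 10)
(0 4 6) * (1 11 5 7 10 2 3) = (0 4 6)(1 11 5 7 10 2 3) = [4, 11, 3, 1, 6, 7, 0, 10, 8, 9, 2, 5]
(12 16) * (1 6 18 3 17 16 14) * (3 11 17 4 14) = [0, 6, 2, 4, 14, 5, 18, 7, 8, 9, 10, 17, 3, 13, 1, 15, 12, 16, 11] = (1 6 18 11 17 16 12 3 4 14)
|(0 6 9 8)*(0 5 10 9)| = 4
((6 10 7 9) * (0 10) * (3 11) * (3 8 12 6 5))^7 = ((0 10 7 9 5 3 11 8 12 6))^7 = (0 8 5 10 12 3 7 6 11 9)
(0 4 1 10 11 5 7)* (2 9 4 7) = (0 7)(1 10 11 5 2 9 4) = [7, 10, 9, 3, 1, 2, 6, 0, 8, 4, 11, 5]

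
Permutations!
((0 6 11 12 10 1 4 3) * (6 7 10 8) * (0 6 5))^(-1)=((0 7 10 1 4 3 6 11 12 8 5))^(-1)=(0 5 8 12 11 6 3 4 1 10 7)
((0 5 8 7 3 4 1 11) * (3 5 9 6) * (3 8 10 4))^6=(0 10 6 1 7)(4 8 11 5 9)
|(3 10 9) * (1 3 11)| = 5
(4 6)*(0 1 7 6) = [1, 7, 2, 3, 0, 5, 4, 6] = (0 1 7 6 4)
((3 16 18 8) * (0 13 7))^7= ((0 13 7)(3 16 18 8))^7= (0 13 7)(3 8 18 16)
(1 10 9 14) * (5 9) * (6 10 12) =(1 12 6 10 5 9 14) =[0, 12, 2, 3, 4, 9, 10, 7, 8, 14, 5, 11, 6, 13, 1]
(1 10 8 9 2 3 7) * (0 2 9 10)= (0 2 3 7 1)(8 10)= [2, 0, 3, 7, 4, 5, 6, 1, 10, 9, 8]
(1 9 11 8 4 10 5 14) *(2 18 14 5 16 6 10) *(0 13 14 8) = [13, 9, 18, 3, 2, 5, 10, 7, 4, 11, 16, 0, 12, 14, 1, 15, 6, 17, 8] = (0 13 14 1 9 11)(2 18 8 4)(6 10 16)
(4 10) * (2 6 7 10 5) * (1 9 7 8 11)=(1 9 7 10 4 5 2 6 8 11)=[0, 9, 6, 3, 5, 2, 8, 10, 11, 7, 4, 1]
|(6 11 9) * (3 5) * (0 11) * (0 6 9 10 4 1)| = 10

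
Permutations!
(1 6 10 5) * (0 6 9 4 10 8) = [6, 9, 2, 3, 10, 1, 8, 7, 0, 4, 5] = (0 6 8)(1 9 4 10 5)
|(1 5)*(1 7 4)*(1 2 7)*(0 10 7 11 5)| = 8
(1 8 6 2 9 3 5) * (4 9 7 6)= (1 8 4 9 3 5)(2 7 6)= [0, 8, 7, 5, 9, 1, 2, 6, 4, 3]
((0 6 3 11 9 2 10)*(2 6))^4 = (11)(0 2 10)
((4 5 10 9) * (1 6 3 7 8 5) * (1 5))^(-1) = (1 8 7 3 6)(4 9 10 5)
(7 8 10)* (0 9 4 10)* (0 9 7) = (0 7 8 9 4 10) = [7, 1, 2, 3, 10, 5, 6, 8, 9, 4, 0]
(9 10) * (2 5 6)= (2 5 6)(9 10)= [0, 1, 5, 3, 4, 6, 2, 7, 8, 10, 9]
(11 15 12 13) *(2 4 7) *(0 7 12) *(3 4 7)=[3, 1, 7, 4, 12, 5, 6, 2, 8, 9, 10, 15, 13, 11, 14, 0]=(0 3 4 12 13 11 15)(2 7)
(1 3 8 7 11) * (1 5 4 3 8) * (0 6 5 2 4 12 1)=(0 6 5 12 1 8 7 11 2 4 3)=[6, 8, 4, 0, 3, 12, 5, 11, 7, 9, 10, 2, 1]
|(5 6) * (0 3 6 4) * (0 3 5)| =5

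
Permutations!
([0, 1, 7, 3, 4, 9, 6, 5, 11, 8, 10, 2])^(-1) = [0, 1, 11, 3, 4, 7, 6, 2, 9, 5, 10, 8]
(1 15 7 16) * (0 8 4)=[8, 15, 2, 3, 0, 5, 6, 16, 4, 9, 10, 11, 12, 13, 14, 7, 1]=(0 8 4)(1 15 7 16)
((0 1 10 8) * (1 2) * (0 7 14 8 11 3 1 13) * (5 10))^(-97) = (0 13 2)(1 11 5 3 10)(7 8 14)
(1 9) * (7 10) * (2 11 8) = (1 9)(2 11 8)(7 10) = [0, 9, 11, 3, 4, 5, 6, 10, 2, 1, 7, 8]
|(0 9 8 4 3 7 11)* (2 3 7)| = 6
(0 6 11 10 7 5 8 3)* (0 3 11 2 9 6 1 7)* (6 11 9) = (0 1 7 5 8 9 11 10)(2 6) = [1, 7, 6, 3, 4, 8, 2, 5, 9, 11, 0, 10]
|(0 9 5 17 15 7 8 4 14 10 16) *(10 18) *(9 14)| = 35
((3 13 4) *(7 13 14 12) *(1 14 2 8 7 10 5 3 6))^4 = ((1 14 12 10 5 3 2 8 7 13 4 6))^4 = (1 5 7)(2 4 12)(3 13 14)(6 10 8)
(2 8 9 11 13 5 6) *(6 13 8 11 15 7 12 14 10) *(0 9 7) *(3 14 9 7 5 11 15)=(0 7 12 9 3 14 10 6 2 15)(5 13 11 8)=[7, 1, 15, 14, 4, 13, 2, 12, 5, 3, 6, 8, 9, 11, 10, 0]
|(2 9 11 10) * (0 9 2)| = 4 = |(0 9 11 10)|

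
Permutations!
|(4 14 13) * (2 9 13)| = |(2 9 13 4 14)| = 5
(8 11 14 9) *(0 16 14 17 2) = [16, 1, 0, 3, 4, 5, 6, 7, 11, 8, 10, 17, 12, 13, 9, 15, 14, 2] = (0 16 14 9 8 11 17 2)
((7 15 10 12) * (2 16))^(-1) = (2 16)(7 12 10 15)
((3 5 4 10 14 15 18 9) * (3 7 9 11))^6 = ((3 5 4 10 14 15 18 11)(7 9))^6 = (3 18 14 4)(5 11 15 10)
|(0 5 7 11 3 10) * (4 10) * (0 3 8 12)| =6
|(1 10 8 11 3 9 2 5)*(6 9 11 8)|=6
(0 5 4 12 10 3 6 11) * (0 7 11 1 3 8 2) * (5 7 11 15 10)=(0 7 15 10 8 2)(1 3 6)(4 12 5)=[7, 3, 0, 6, 12, 4, 1, 15, 2, 9, 8, 11, 5, 13, 14, 10]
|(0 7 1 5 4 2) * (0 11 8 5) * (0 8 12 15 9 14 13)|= |(0 7 1 8 5 4 2 11 12 15 9 14 13)|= 13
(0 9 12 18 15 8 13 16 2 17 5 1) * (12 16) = (0 9 16 2 17 5 1)(8 13 12 18 15) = [9, 0, 17, 3, 4, 1, 6, 7, 13, 16, 10, 11, 18, 12, 14, 8, 2, 5, 15]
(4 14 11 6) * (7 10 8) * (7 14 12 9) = (4 12 9 7 10 8 14 11 6) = [0, 1, 2, 3, 12, 5, 4, 10, 14, 7, 8, 6, 9, 13, 11]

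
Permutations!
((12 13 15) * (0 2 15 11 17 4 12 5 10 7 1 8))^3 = (0 5 1 2 10 8 15 7)(4 11 12 17 13)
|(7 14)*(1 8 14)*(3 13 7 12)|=|(1 8 14 12 3 13 7)|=7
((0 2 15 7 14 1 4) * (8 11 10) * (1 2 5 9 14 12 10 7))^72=((0 5 9 14 2 15 1 4)(7 12 10 8 11))^72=(15)(7 10 11 12 8)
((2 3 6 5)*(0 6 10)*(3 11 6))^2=((0 3 10)(2 11 6 5))^2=(0 10 3)(2 6)(5 11)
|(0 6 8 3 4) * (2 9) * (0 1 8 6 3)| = 10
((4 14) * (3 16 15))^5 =(3 15 16)(4 14)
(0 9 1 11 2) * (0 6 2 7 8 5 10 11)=[9, 0, 6, 3, 4, 10, 2, 8, 5, 1, 11, 7]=(0 9 1)(2 6)(5 10 11 7 8)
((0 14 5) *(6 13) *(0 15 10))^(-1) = (0 10 15 5 14)(6 13)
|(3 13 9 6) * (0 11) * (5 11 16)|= 4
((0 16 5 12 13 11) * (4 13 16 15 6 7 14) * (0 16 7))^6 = (4 7 5 11)(12 16 13 14)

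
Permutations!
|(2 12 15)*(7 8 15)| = |(2 12 7 8 15)| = 5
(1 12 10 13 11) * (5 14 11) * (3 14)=(1 12 10 13 5 3 14 11)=[0, 12, 2, 14, 4, 3, 6, 7, 8, 9, 13, 1, 10, 5, 11]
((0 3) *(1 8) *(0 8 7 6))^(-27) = (0 1)(3 7)(6 8)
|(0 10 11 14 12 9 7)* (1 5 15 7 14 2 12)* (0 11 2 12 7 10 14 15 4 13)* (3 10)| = |(0 14 1 5 4 13)(2 7 11 12 9 15 3 10)| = 24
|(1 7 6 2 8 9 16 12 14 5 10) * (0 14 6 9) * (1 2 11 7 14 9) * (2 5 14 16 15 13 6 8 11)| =12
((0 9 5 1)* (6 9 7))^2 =(0 6 5)(1 7 9)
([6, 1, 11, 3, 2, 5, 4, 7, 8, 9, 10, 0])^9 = [11, 1, 4, 3, 6, 5, 0, 7, 8, 9, 10, 2]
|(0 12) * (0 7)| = |(0 12 7)| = 3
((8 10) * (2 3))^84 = (10)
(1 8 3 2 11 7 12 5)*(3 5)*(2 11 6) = (1 8 5)(2 6)(3 11 7 12) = [0, 8, 6, 11, 4, 1, 2, 12, 5, 9, 10, 7, 3]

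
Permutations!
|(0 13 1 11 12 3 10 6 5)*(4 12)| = |(0 13 1 11 4 12 3 10 6 5)| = 10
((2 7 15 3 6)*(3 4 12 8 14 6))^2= (2 15 12 14)(4 8 6 7)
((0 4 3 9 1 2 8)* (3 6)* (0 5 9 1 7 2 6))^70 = (9)(1 6 3) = ((0 4)(1 6 3)(2 8 5 9 7))^70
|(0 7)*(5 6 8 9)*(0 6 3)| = 7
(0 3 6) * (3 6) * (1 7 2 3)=(0 6)(1 7 2 3)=[6, 7, 3, 1, 4, 5, 0, 2]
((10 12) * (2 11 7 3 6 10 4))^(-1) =((2 11 7 3 6 10 12 4))^(-1) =(2 4 12 10 6 3 7 11)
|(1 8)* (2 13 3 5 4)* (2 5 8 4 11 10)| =9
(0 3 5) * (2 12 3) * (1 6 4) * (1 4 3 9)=[2, 6, 12, 5, 4, 0, 3, 7, 8, 1, 10, 11, 9]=(0 2 12 9 1 6 3 5)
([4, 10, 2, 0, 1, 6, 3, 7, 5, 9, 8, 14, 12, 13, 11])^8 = [0, 1, 2, 3, 4, 5, 6, 7, 8, 9, 10, 11, 12, 13, 14]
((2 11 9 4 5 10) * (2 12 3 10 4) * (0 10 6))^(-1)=(0 6 3 12 10)(2 9 11)(4 5)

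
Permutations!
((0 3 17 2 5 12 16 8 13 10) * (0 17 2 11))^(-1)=(0 11 17 10 13 8 16 12 5 2 3)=((0 3 2 5 12 16 8 13 10 17 11))^(-1)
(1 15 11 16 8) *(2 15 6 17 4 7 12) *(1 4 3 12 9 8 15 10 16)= (1 6 17 3 12 2 10 16 15 11)(4 7 9 8)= [0, 6, 10, 12, 7, 5, 17, 9, 4, 8, 16, 1, 2, 13, 14, 11, 15, 3]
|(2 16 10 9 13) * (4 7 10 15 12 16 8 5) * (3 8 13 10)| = |(2 13)(3 8 5 4 7)(9 10)(12 16 15)| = 30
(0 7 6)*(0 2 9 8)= (0 7 6 2 9 8)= [7, 1, 9, 3, 4, 5, 2, 6, 0, 8]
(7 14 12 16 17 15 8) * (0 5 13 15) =(0 5 13 15 8 7 14 12 16 17) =[5, 1, 2, 3, 4, 13, 6, 14, 7, 9, 10, 11, 16, 15, 12, 8, 17, 0]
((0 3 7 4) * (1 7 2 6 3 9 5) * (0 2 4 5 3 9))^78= (2 3 6 4 9)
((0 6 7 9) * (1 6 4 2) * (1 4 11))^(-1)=((0 11 1 6 7 9)(2 4))^(-1)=(0 9 7 6 1 11)(2 4)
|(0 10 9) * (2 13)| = |(0 10 9)(2 13)| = 6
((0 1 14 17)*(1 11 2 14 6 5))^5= ((0 11 2 14 17)(1 6 5))^5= (17)(1 5 6)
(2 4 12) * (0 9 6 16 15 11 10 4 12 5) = [9, 1, 12, 3, 5, 0, 16, 7, 8, 6, 4, 10, 2, 13, 14, 11, 15] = (0 9 6 16 15 11 10 4 5)(2 12)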